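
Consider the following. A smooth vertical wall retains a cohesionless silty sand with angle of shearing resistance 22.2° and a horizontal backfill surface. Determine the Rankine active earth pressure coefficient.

0.452

K_a = (1 − sin φ)/(1 + sin φ) = (1 − sin 22.2°)/(1 + sin 22.2°) = 0.4515.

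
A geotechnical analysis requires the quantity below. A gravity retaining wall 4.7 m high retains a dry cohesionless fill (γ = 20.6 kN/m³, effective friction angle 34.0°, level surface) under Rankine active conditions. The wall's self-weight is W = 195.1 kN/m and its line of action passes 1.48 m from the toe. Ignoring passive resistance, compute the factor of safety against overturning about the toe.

2.87

K_a = tan²(45° − 34.0°/2) = 0.2827.
P_a = ½K_aγH² = 0.5×0.2827×20.6×4.7² = 64.33 kN/m, acting at H/3 = 1.567 m above the base.
Overturning moment M_o = P_a × H/3 = 64.33 × 1.567 = 100.8.
Resisting moment M_r = W × 1.48 = 195.1 × 1.48 = 288.7.
FS_overturning = M_r/M_o = 288.7/100.8 = 2.865.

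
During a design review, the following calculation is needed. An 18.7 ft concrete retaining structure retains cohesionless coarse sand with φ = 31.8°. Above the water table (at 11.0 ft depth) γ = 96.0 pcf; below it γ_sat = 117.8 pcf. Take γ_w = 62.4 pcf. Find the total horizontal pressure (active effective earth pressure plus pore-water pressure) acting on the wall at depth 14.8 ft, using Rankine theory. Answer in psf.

629 psf

K_a = (1 − sin φ)/(1 + sin φ) = 0.3098.
γ' = 117.8 − 62.4 = 55.40 pcf.
Effective vertical stress at 14.8 ft: σ'_v = 96.0×11.0 + 55.40×3.80 = 1267 psf.
σ'_h = K_a σ'_v = 0.3098 × 1267 = 392.4 psf; u = γ_w × 3.80 = 237.1 psf.
Total σ_h = 392.4 + 237.1 = 629.5 psf.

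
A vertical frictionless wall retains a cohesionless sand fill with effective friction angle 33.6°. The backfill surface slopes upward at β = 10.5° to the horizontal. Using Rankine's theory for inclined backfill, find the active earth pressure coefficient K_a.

K_a = cos β · (cos β − √(cos²β − cos²φ)) / (cos β + √(cos²β − cos²φ)).
cos β = 0.9833, cos φ = 0.8329, √(cos²β − cos²φ) = 0.5225.
K_a = 0.9833 × (0.9833 − 0.5225)/(0.9833 + 0.5225) = 0.3009.

0.301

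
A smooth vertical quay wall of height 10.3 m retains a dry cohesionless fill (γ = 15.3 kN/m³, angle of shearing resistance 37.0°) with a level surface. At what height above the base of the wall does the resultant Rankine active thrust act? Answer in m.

K_a = 0.2486.
The pressure distribution is triangular, so the resultant acts at H/3 above the base = 10.3/3 = 3.433 m.

3.43 m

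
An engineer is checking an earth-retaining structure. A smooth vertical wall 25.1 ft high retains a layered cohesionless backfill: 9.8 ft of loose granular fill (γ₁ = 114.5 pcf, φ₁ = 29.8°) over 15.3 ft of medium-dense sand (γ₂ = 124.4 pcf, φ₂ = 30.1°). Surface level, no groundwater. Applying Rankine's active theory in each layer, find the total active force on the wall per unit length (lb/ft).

K_a1 = tan²(45°−29.8°/2) = 0.3360; K_a2 = tan²(45°−30.1°/2) = 0.3320.
Layer 1: σ at base = K_a1 γ₁ h₁ = 377.1 psf; P₁ = ½×377.1×9.8 = 1848.
Layer 2: σ_v at top = γ₁h₁ = 1122; σ_h top = K_a2×1122 = 372.5; σ_h base = K_a2×(1122+124.4×15.3) = 1004.
P₂ = ½(372.5+1004)×15.3 = 10530. Total P_a = 1848+10530 = 12380 lb/ft.

12400 lb/ft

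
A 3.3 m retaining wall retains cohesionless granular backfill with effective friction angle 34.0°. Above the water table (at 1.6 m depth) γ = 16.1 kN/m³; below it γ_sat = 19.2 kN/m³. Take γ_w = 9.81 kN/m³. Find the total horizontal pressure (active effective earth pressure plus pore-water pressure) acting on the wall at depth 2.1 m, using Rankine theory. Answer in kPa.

K_a = (1 − sin φ)/(1 + sin φ) = 0.2827.
γ' = 19.2 − 9.81 = 9.390 kN/m³.
Effective vertical stress at 2.1 m: σ'_v = 16.1×1.6 + 9.390×0.500 = 30.46 kPa.
σ'_h = K_a σ'_v = 0.2827 × 30.46 = 8.610 kPa; u = γ_w × 0.500 = 4.905 kPa.
Total σ_h = 8.610 + 4.905 = 13.52 kPa.

13.5 kPa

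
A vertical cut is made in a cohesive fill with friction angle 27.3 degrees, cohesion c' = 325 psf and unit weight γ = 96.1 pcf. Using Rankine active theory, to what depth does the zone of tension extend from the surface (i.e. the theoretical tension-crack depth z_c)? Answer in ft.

11.1 ft

K_a = tan²(45° − 27.3°/2) = 0.3711; √K_a = 0.6092.
The active pressure is zero where K_a γ z = 2c√K_a, so z_c = 2c/(γ√K_a) = 2×325/(96.1×0.6092) = 11.10 ft.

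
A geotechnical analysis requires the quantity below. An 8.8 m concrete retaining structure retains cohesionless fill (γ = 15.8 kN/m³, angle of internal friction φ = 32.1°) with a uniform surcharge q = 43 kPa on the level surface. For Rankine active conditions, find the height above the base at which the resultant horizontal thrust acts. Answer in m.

3.49 m

K_a = 0.3060.
Triangular part P₁ = ½K_aγH² = 187.2 at H/3 = 2.933 m; rectangular part P₂ = K_a q H = 115.8 at H/2 = 4.400 m.
ȳ = (P₁·2.933 + P₂·4.400)/(P₁+P₂) = 3.494 m.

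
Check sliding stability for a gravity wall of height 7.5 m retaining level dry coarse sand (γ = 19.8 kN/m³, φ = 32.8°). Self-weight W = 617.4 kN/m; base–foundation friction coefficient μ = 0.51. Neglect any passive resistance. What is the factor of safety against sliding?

1.90

K_a = tan²(45° − 32.8°/2) = 0.2973.
P_a = ½K_aγH² = 0.5×0.2973×19.8×7.5² = 165.5 kN/m, acting at H/3 = 2.500 m above the base.
FS_sliding = μW / P_a = 0.51×617.4 / 165.5 = 1.902.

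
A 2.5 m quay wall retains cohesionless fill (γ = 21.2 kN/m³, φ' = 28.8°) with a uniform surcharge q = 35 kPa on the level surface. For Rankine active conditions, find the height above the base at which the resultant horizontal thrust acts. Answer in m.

K_a = 0.3498.
Triangular part P₁ = ½K_aγH² = 23.17 at H/3 = 0.8333 m; rectangular part P₂ = K_a q H = 30.60 at H/2 = 1.250 m.
ȳ = (P₁·0.8333 + P₂·1.250)/(P₁+P₂) = 1.070 m.

1.07 m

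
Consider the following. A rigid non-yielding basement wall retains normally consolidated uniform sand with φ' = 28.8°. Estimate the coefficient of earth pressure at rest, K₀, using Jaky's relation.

K₀ = 1 − sin φ' = 1 − sin 28.8° = 0.5182.

0.518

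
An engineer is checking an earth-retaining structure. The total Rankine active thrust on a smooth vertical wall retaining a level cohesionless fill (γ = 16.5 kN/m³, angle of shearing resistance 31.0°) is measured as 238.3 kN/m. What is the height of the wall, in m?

K_a = 0.3201. P_a = ½ K_a γ H² ⇒ H = √(2P_a/(K_a γ)).
H = √(2×238.3/(0.3201×16.5)) = 9.499 m.

9.50 m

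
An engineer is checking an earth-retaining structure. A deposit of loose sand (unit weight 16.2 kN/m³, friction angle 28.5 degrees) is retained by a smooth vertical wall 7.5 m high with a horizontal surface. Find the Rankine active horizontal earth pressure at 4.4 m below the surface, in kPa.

K_a = (1 − sin φ)/(1 + sin φ) = 0.3540.
σ_h = K_a γ z = 0.3540 × 16.2 × 4.4 = 25.23 kPa.

25.2 kPa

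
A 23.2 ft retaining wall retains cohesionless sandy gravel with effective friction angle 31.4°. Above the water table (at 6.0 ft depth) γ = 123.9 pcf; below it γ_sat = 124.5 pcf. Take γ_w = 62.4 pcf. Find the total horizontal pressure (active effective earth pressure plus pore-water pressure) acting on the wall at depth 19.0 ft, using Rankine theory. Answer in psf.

1300 psf

K_a = (1 − sin φ)/(1 + sin φ) = 0.3149.
γ' = 124.5 − 62.4 = 62.10 pcf.
Effective vertical stress at 19.0 ft: σ'_v = 123.9×6.0 + 62.10×13.0 = 1551 psf.
σ'_h = K_a σ'_v = 0.3149 × 1551 = 488.3 psf; u = γ_w × 13.0 = 811.2 psf.
Total σ_h = 488.3 + 811.2 = 1300 psf.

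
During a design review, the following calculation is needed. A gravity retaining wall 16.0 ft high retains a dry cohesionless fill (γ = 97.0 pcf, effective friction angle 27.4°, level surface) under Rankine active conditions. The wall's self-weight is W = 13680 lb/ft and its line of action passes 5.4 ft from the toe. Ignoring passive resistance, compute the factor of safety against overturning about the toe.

K_a = tan²(45° − 27.4°/2) = 0.3697.
P_a = ½K_aγH² = 0.5×0.3697×97.0×16.0² = 4590 lb/ft, acting at H/3 = 5.333 ft above the base.
Overturning moment M_o = P_a × H/3 = 4590 × 5.333 = 24480.
Resisting moment M_r = W × 5.4 = 13680 × 5.4 = 73870.
FS_overturning = M_r/M_o = 73870/24480 = 3.018.

3.02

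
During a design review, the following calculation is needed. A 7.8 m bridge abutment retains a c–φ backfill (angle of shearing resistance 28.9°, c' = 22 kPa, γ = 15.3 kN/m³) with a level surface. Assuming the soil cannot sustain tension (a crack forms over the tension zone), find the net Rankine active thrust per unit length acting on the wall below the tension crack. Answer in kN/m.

K_a = 0.3484; √K_a = 0.5902.
Tension-crack depth z_c = 2c/(γ√K_a) = 2×22/(15.3×0.5902) = 4.872 m.
σ_a at base = K_a γ H − 2c√K_a = 0.3484×15.3×7.8 − 2×22×0.5902 = 15.60 kPa.
P_a = ½ × 15.60 × (H − z_c) = 0.5×15.60×2.928 = 22.84 kN/m.

22.8 kN/m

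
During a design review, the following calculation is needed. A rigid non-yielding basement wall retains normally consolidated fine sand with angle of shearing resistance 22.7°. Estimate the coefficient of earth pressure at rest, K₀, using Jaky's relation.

0.614

K₀ = 1 − sin φ' = 1 − sin 22.7° = 0.6141.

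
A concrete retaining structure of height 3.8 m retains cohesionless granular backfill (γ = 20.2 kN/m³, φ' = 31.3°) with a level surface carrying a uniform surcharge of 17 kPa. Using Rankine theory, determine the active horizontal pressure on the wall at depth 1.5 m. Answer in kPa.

K_a = (1 − sin φ)/(1 + sin φ) = 0.3162.
σ_v = γz + q = 20.2 × 1.5 + 17 = 47.30 kPa.
σ_h = K_a σ_v = 0.3162 × 47.30 = 14.96 kPa.

15.0 kPa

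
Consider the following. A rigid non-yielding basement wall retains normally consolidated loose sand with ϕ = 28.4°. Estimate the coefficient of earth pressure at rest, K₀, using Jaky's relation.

K₀ = 1 − sin φ' = 1 − sin 28.4° = 0.5244.

0.524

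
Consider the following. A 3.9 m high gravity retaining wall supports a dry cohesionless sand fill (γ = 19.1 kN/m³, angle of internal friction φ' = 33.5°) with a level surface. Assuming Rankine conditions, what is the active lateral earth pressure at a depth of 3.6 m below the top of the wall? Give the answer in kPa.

19.9 kPa

K_a = (1 − sin φ)/(1 + sin φ) = 0.2887.
σ_h = K_a γ z = 0.2887 × 19.1 × 3.6 = 19.85 kPa.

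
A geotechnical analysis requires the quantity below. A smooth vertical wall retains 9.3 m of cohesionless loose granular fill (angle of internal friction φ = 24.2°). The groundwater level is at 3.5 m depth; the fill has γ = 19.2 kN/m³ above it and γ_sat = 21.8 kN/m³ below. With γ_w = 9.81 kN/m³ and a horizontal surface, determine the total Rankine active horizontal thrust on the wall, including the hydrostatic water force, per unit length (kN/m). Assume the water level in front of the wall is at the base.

462 kN/m

K_a = tan²(45° − φ/2) = 0.4185.
γ' = 21.8 − 9.81 = 11.99 kN/m³. Depth below WT = 5.8 m.
σ'_h at WT = K_a γ d_w = 28.12 kPa; at base = 28.12 + K_a γ' × 5.8 = 57.23 kPa.
P₁ (0–3.5 m) = ½×28.12×3.5 = 49.22. P₂ (3.5–9.3 m) = ½(28.12+57.23)×5.8 = 247.5.
P_w = ½ γ_w h₂² = 0.5×9.81×5.8² = 165.0. Total = 49.22+247.5+165.0 = 461.7 kN/m.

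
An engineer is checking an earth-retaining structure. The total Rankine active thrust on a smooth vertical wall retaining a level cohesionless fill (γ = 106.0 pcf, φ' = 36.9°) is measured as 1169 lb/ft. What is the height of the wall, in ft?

K_a = 0.2497. P_a = ½ K_a γ H² ⇒ H = √(2P_a/(K_a γ)).
H = √(2×1169/(0.2497×106.0)) = 9.399 ft.

9.40 ft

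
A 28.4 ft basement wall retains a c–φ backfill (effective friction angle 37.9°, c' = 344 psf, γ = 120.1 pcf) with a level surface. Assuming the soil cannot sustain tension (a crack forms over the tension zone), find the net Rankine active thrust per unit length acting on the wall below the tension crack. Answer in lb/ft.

K_a = 0.2389; √K_a = 0.4888.
Tension-crack depth z_c = 2c/(γ√K_a) = 2×344/(120.1×0.4888) = 11.72 ft.
σ_a at base = K_a γ H − 2c√K_a = 0.2389×120.1×28.4 − 2×344×0.4888 = 478.7 psf.
P_a = ½ × 478.7 × (H − z_c) = 0.5×478.7×16.68 = 3992 lb/ft.

3990 lb/ft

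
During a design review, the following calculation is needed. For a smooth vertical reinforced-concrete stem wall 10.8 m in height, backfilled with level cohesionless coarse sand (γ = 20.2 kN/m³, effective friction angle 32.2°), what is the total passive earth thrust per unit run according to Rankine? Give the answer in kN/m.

K_p = tan²(45° + φ/2) = 3.282.
P_p = ½ K_p γ H² = 0.5 × 3.282 × 20.2 × 10.8² = 3866 kN/m.

3870 kN/m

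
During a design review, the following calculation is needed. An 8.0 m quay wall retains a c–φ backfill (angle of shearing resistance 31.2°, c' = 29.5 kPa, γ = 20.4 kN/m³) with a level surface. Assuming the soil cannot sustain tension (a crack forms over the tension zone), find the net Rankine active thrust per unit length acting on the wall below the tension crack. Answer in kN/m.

26.6 kN/m

K_a = 0.3175; √K_a = 0.5635.
Tension-crack depth z_c = 2c/(γ√K_a) = 2×29.5/(20.4×0.5635) = 5.133 m.
σ_a at base = K_a γ H − 2c√K_a = 0.3175×20.4×8.0 − 2×29.5×0.5635 = 18.57 kPa.
P_a = ½ × 18.57 × (H − z_c) = 0.5×18.57×2.867 = 26.62 kN/m.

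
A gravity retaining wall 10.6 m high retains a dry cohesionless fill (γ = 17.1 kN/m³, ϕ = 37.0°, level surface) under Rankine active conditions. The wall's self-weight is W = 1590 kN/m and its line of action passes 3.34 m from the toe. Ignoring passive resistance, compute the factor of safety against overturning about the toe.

6.29

K_a = tan²(45° − 37.0°/2) = 0.2486.
P_a = ½K_aγH² = 0.5×0.2486×17.1×10.6² = 238.8 kN/m, acting at H/3 = 3.533 m above the base.
Overturning moment M_o = P_a × H/3 = 238.8 × 3.533 = 843.8.
Resisting moment M_r = W × 3.34 = 1590 × 3.34 = 5311.
FS_overturning = M_r/M_o = 5311/843.8 = 6.294.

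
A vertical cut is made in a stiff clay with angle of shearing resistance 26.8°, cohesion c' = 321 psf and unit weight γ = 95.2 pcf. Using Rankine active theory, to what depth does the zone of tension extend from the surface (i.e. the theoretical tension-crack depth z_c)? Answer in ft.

K_a = tan²(45° − 26.8°/2) = 0.3785; √K_a = 0.6152.
The active pressure is zero where K_a γ z = 2c√K_a, so z_c = 2c/(γ√K_a) = 2×321/(95.2×0.6152) = 10.96 ft.

11.0 ft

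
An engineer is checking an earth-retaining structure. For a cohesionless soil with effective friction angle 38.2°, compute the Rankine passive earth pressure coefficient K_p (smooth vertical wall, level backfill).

4.24

K_p = (1 + sin φ)/(1 − sin φ) = tan²(45° + 38.2°/2) = 4.241.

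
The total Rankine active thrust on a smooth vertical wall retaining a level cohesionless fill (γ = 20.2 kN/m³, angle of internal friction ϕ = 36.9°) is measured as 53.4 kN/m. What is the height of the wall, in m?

K_a = 0.2497. P_a = ½ K_a γ H² ⇒ H = √(2P_a/(K_a γ)).
H = √(2×53.4/(0.2497×20.2)) = 4.602 m.

4.60 m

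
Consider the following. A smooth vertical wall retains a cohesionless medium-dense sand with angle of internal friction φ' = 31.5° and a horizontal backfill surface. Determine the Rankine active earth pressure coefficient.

K_a = tan²(45° − φ/2) = tan²(29.25°) = 0.3136.

0.314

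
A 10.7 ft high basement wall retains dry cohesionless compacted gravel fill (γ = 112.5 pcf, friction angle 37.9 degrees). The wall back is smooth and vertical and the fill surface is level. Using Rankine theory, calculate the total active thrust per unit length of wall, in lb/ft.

1540 lb/ft

K_a = tan²(45° − φ/2) = 0.2389.
P_a = ½ K_a γ H² = 0.5 × 0.2389 × 112.5 × 10.7² = 1539 lb/ft.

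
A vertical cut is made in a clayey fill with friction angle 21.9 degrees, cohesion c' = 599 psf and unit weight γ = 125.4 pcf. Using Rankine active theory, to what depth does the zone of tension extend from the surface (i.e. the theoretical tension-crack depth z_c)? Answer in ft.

14.1 ft

K_a = tan²(45° − 21.9°/2) = 0.4567; √K_a = 0.6758.
The active pressure is zero where K_a γ z = 2c√K_a, so z_c = 2c/(γ√K_a) = 2×599/(125.4×0.6758) = 14.14 ft.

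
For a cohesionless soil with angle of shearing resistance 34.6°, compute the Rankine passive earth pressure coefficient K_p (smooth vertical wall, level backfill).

3.63

K_p = (1 + sin φ)/(1 − sin φ) = tan²(45° + 34.6°/2) = 3.628.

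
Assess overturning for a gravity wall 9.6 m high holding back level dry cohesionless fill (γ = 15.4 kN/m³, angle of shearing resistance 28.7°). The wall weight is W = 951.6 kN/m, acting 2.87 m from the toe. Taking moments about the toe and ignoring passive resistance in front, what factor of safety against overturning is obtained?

3.43

K_a = tan²(45° − 28.7°/2) = 0.3511.
P_a = ½K_aγH² = 0.5×0.3511×15.4×9.6² = 249.2 kN/m, acting at H/3 = 3.200 m above the base.
Overturning moment M_o = P_a × H/3 = 249.2 × 3.200 = 797.4.
Resisting moment M_r = W × 2.87 = 951.6 × 2.87 = 2731.
FS_overturning = M_r/M_o = 2731/797.4 = 3.425.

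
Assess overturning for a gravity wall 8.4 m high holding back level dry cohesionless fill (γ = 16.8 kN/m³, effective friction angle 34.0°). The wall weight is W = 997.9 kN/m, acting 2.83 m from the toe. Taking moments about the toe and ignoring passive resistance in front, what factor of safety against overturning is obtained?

K_a = tan²(45° − 34.0°/2) = 0.2827.
P_a = ½K_aγH² = 0.5×0.2827×16.8×8.4² = 167.6 kN/m, acting at H/3 = 2.800 m above the base.
Overturning moment M_o = P_a × H/3 = 167.6 × 2.800 = 469.2.
Resisting moment M_r = W × 2.83 = 997.9 × 2.83 = 2824.
FS_overturning = M_r/M_o = 2824/469.2 = 6.019.

6.02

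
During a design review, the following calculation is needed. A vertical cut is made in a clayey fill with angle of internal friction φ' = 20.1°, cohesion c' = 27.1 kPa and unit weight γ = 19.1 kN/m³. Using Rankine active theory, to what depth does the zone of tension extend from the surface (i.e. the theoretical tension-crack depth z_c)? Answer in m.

K_a = tan²(45° − 20.1°/2) = 0.4885; √K_a = 0.6989.
The active pressure is zero where K_a γ z = 2c√K_a, so z_c = 2c/(γ√K_a) = 2×27.1/(19.1×0.6989) = 4.060 m.

4.06 m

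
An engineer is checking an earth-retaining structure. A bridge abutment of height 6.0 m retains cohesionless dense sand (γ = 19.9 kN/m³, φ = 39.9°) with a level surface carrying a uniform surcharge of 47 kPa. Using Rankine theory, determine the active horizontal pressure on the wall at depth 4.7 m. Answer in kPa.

K_a = (1 − sin φ)/(1 + sin φ) = 0.2184.
σ_v = γz + q = 19.9 × 4.7 + 47 = 140.5 kPa.
σ_h = K_a σ_v = 0.2184 × 140.5 = 30.70 kPa.

30.7 kPa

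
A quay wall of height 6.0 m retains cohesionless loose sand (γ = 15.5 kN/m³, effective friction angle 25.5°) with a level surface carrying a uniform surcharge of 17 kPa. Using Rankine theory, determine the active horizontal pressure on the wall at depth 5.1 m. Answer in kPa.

38.2 kPa

K_a = (1 − sin φ)/(1 + sin φ) = 0.3981.
σ_v = γz + q = 15.5 × 5.1 + 17 = 96.05 kPa.
σ_h = K_a σ_v = 0.3981 × 96.05 = 38.24 kPa.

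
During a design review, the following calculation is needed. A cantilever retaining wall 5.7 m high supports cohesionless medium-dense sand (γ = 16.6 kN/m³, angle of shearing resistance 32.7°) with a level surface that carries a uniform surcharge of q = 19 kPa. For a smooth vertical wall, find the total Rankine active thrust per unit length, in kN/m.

K_a = tan²(45° − φ/2) = 0.2985.
Soil triangle: ½ K_a γ H² = 0.5×0.2985×16.6×5.7² = 80.50 kN/m.
Surcharge rectangle: K_a q H = 0.2985×19×5.7 = 32.33 kN/m.
Total = 80.50 + 32.33 = 112.8 kN/m.

113 kN/m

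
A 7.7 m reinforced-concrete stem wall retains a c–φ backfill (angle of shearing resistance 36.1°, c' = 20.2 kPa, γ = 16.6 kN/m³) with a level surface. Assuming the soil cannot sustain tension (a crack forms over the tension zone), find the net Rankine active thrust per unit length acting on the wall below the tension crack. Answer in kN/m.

18.2 kN/m

K_a = 0.2585; √K_a = 0.5084.
Tension-crack depth z_c = 2c/(γ√K_a) = 2×20.2/(16.6×0.5084) = 4.787 m.
σ_a at base = K_a γ H − 2c√K_a = 0.2585×16.6×7.7 − 2×20.2×0.5084 = 12.50 kPa.
P_a = ½ × 12.50 × (H − z_c) = 0.5×12.50×2.913 = 18.21 kN/m.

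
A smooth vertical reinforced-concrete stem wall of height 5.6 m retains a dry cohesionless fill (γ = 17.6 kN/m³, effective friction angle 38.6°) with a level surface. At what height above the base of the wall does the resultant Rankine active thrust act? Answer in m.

1.87 m

K_a = 0.2316.
The pressure distribution is triangular, so the resultant acts at H/3 above the base = 5.6/3 = 1.867 m.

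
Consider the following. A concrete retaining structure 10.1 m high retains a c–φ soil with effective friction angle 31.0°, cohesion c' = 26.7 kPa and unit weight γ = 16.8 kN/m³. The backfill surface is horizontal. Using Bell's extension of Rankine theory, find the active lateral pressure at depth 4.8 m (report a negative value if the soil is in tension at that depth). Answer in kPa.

K_a = (1 − sin φ)/(1 + sin φ) = 0.3201.
σ_a = K_a γ z − 2c√K_a = 0.3201×16.8×4.8 − 2×26.7×0.5658 = -4.399 kPa.

-4.40 kPa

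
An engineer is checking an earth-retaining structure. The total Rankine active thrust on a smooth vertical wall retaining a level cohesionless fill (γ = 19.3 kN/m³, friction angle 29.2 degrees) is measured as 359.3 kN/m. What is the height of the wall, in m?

10.4 m

K_a = 0.3442. P_a = ½ K_a γ H² ⇒ H = √(2P_a/(K_a γ)).
H = √(2×359.3/(0.3442×19.3)) = 10.40 m.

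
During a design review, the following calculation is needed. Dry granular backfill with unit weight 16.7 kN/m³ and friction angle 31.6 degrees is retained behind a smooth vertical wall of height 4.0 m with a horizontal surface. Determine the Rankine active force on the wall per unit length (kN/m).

K_a = tan²(45° − φ/2) = 0.3123.
P_a = ½ K_a γ H² = 0.5 × 0.3123 × 16.7 × 4.0² = 41.73 kN/m.

41.7 kN/m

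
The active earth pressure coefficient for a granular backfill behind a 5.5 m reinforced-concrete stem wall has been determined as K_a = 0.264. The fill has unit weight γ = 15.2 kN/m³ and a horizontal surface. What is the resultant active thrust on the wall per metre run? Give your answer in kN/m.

60.7 kN/m

P = ½ K_a γ H² = 0.5 × 0.264 × 15.2 × 5.5² = 60.69 kN/m.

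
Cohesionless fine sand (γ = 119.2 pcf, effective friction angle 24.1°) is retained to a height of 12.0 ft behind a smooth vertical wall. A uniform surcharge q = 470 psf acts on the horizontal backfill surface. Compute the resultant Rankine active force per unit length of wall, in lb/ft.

5980 lb/ft

K_a = tan²(45° − φ/2) = 0.4201.
Soil triangle: ½ K_a γ H² = 0.5×0.4201×119.2×12.0² = 3606 lb/ft.
Surcharge rectangle: K_a q H = 0.4201×470×12.0 = 2369 lb/ft.
Total = 3606 + 2369 = 5975 lb/ft.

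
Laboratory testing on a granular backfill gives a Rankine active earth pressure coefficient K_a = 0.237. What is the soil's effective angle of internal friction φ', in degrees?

38.1°

K_a = tan²(45° − φ/2) ⇒ 45° − φ/2 = arctan(√0.237) = 25.96°.
φ = 2(45° − 25.96°) = 38.08°.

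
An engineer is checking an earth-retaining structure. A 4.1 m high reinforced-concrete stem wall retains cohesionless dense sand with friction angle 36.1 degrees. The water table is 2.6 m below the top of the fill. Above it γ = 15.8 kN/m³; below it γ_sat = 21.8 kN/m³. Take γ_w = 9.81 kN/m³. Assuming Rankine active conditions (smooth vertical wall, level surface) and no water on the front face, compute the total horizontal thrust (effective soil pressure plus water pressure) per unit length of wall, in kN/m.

K_a = tan²(45° − φ/2) = 0.2585.
γ' = 21.8 − 9.81 = 11.99 kN/m³. Depth below WT = 1.5 m.
σ'_h at WT = K_a γ d_w = 10.62 kPa; at base = 10.62 + K_a γ' × 1.5 = 15.27 kPa.
P₁ (0–2.6 m) = ½×10.62×2.6 = 13.80. P₂ (2.6–4.1 m) = ½(10.62+15.27)×1.5 = 19.42.
P_w = ½ γ_w h₂² = 0.5×9.81×1.5² = 11.04. Total = 13.80+19.42+11.04 = 44.26 kN/m.

44.3 kN/m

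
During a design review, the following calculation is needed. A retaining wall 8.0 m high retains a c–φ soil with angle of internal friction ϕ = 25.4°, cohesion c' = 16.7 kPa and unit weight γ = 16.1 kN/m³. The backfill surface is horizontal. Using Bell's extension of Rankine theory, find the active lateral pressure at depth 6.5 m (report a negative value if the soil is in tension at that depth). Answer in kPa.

20.7 kPa

K_a = (1 − sin φ)/(1 + sin φ) = 0.3996.
σ_a = K_a γ z − 2c√K_a = 0.3996×16.1×6.5 − 2×16.7×0.6322 = 20.71 kPa.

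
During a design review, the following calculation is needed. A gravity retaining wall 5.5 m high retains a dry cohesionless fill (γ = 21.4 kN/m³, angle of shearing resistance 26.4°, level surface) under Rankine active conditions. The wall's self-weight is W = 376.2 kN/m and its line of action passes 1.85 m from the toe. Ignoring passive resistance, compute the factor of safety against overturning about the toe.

3.05

K_a = tan²(45° − 26.4°/2) = 0.3844.
P_a = ½K_aγH² = 0.5×0.3844×21.4×5.5² = 124.4 kN/m, acting at H/3 = 1.833 m above the base.
Overturning moment M_o = P_a × H/3 = 124.4 × 1.833 = 228.1.
Resisting moment M_r = W × 1.85 = 376.2 × 1.85 = 696.0.
FS_overturning = M_r/M_o = 696.0/228.1 = 3.051.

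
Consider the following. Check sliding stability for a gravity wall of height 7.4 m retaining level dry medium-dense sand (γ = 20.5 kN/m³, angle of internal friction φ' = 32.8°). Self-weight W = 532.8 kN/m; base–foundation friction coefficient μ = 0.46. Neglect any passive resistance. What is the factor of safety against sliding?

1.47

K_a = tan²(45° − 32.8°/2) = 0.2973.
P_a = ½K_aγH² = 0.5×0.2973×20.5×7.4² = 166.9 kN/m, acting at H/3 = 2.467 m above the base.
FS_sliding = μW / P_a = 0.46×532.8 / 166.9 = 1.469.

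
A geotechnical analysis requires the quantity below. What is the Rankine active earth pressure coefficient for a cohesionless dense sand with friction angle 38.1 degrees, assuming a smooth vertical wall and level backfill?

0.237

K_a = tan²(45° − φ/2) = tan²(25.95°) = 0.2368.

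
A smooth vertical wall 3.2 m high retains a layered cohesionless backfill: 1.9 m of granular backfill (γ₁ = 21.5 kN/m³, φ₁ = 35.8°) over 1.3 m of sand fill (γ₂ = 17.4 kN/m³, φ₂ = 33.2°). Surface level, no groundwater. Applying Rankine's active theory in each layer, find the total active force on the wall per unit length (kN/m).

30.0 kN/m

K_a1 = tan²(45°−35.8°/2) = 0.2619; K_a2 = tan²(45°−33.2°/2) = 0.2924.
Layer 1: σ at base = K_a1 γ₁ h₁ = 10.70 kPa; P₁ = ½×10.70×1.9 = 10.16.
Layer 2: σ_v at top = γ₁h₁ = 40.85; σ_h top = K_a2×40.85 = 11.94; σ_h base = K_a2×(40.85+17.4×1.3) = 18.56.
P₂ = ½(11.94+18.56)×1.3 = 19.82. Total P_a = 10.16+19.82 = 29.99 kN/m.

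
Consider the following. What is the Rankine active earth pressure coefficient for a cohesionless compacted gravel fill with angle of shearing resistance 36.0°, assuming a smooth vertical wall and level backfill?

0.260

K_a = tan²(45° − φ/2) = tan²(27.00°) = 0.2596.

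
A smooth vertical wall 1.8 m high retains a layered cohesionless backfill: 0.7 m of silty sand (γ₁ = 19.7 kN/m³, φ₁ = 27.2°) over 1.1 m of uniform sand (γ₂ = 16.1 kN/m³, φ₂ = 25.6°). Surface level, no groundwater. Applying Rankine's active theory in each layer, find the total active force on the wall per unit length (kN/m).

11.7 kN/m

K_a1 = tan²(45°−27.2°/2) = 0.3726; K_a2 = tan²(45°−25.6°/2) = 0.3966.
Layer 1: σ at base = K_a1 γ₁ h₁ = 5.138 kPa; P₁ = ½×5.138×0.7 = 1.798.
Layer 2: σ_v at top = γ₁h₁ = 13.79; σ_h top = K_a2×13.79 = 5.469; σ_h base = K_a2×(13.79+16.1×1.1) = 12.49.
P₂ = ½(5.469+12.49)×1.1 = 9.878. Total P_a = 1.798+9.878 = 11.68 kN/m.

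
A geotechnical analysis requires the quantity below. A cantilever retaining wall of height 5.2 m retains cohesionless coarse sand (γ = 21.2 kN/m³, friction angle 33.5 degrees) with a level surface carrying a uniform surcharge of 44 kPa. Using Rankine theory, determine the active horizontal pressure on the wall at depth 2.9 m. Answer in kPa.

30.5 kPa

K_a = (1 − sin φ)/(1 + sin φ) = 0.2887.
σ_v = γz + q = 21.2 × 2.9 + 44 = 105.5 kPa.
σ_h = K_a σ_v = 0.2887 × 105.5 = 30.45 kPa.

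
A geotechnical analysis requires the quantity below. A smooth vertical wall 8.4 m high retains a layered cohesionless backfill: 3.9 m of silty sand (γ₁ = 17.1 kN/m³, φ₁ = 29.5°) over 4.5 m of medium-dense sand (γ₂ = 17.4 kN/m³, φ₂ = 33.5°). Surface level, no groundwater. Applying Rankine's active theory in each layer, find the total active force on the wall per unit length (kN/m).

182 kN/m

K_a1 = tan²(45°−29.5°/2) = 0.3401; K_a2 = tan²(45°−33.5°/2) = 0.2887.
Layer 1: σ at base = K_a1 γ₁ h₁ = 22.68 kPa; P₁ = ½×22.68×3.9 = 44.23.
Layer 2: σ_v at top = γ₁h₁ = 66.69; σ_h top = K_a2×66.69 = 19.25; σ_h base = K_a2×(66.69+17.4×4.5) = 41.86.
P₂ = ½(19.25+41.86)×4.5 = 137.5. Total P_a = 44.23+137.5 = 181.7 kN/m.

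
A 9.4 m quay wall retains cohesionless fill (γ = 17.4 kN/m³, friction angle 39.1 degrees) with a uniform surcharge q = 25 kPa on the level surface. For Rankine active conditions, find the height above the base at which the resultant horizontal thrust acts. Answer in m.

3.50 m

K_a = 0.2265.
Triangular part P₁ = ½K_aγH² = 174.1 at H/3 = 3.133 m; rectangular part P₂ = K_a q H = 53.22 at H/2 = 4.700 m.
ȳ = (P₁·3.133 + P₂·4.700)/(P₁+P₂) = 3.500 m.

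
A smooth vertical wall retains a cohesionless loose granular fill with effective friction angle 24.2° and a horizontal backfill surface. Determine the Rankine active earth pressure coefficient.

K_a = (1 − sin φ)/(1 + sin φ) = (1 − sin 24.2°)/(1 + sin 24.2°) = 0.4185.

0.419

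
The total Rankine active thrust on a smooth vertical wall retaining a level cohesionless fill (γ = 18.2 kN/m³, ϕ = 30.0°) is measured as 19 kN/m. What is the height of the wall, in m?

2.50 m

K_a = 0.3333. P_a = ½ K_a γ H² ⇒ H = √(2P_a/(K_a γ)).
H = √(2×19/(0.3333×18.2)) = 2.503 m.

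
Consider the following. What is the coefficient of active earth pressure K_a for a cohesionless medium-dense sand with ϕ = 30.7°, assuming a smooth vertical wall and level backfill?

0.324

K_a = tan²(45° − φ/2) = tan²(29.65°) = 0.3240.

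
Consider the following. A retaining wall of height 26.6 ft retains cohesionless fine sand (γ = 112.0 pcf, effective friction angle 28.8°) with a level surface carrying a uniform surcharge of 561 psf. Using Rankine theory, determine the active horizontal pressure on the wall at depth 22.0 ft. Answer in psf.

1060 psf

K_a = (1 − sin φ)/(1 + sin φ) = 0.3498.
σ_v = γz + q = 112.0 × 22.0 + 561 = 3025 psf.
σ_h = K_a σ_v = 0.3498 × 3025 = 1058 psf.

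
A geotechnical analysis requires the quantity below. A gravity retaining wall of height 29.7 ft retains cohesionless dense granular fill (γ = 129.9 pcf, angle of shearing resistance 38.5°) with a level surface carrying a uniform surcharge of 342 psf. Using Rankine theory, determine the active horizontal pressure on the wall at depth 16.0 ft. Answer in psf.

563 psf

K_a = (1 − sin φ)/(1 + sin φ) = 0.2327.
σ_v = γz + q = 129.9 × 16.0 + 342 = 2420 psf.
σ_h = K_a σ_v = 0.2327 × 2420 = 563.1 psf.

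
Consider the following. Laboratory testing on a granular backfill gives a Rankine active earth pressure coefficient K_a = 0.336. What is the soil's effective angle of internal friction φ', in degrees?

29.8°

K_a = tan²(45° − φ/2) ⇒ 45° − φ/2 = arctan(√0.336) = 30.10°.
φ = 2(45° − 30.10°) = 29.80°.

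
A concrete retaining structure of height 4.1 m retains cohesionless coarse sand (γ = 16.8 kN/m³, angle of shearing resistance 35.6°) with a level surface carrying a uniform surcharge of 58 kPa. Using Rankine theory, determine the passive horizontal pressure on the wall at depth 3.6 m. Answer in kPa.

K_p = (1 + sin φ)/(1 − sin φ) = 3.786.
σ_v = γz + q = 16.8 × 3.6 + 58 = 118.5 kPa.
σ_h = K_p σ_v = 3.786 × 118.5 = 448.6 kPa.

449 kPa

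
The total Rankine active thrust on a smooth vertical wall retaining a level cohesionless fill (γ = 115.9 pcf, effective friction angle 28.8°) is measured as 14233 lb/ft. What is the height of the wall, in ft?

K_a = 0.3498. P_a = ½ K_a γ H² ⇒ H = √(2P_a/(K_a γ)).
H = √(2×14233/(0.3498×115.9)) = 26.50 ft.

26.5 ft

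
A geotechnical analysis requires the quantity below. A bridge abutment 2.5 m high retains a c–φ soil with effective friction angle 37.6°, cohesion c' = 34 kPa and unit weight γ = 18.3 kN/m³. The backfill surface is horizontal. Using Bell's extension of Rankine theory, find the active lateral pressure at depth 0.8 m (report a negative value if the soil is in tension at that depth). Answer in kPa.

K_a = (1 − sin φ)/(1 + sin φ) = 0.2421.
σ_a = K_a γ z − 2c√K_a = 0.2421×18.3×0.8 − 2×34×0.4921 = -29.92 kPa.

-29.9 kPa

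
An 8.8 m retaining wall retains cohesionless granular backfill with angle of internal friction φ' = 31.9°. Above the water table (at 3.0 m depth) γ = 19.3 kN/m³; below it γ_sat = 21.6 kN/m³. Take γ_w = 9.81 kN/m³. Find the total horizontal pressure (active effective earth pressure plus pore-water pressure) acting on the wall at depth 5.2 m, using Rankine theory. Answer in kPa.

47.4 kPa

K_a = (1 − sin φ)/(1 + sin φ) = 0.3085.
γ' = 21.6 − 9.81 = 11.79 kN/m³.
Effective vertical stress at 5.2 m: σ'_v = 19.3×3.0 + 11.79×2.20 = 83.84 kPa.
σ'_h = K_a σ'_v = 0.3085 × 83.84 = 25.87 kPa; u = γ_w × 2.20 = 21.58 kPa.
Total σ_h = 25.87 + 21.58 = 47.45 kPa.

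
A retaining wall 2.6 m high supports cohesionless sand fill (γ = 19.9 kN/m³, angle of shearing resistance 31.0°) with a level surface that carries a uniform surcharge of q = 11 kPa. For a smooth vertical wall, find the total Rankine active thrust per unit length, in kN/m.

30.7 kN/m

K_a = tan²(45° − φ/2) = 0.3201.
Soil triangle: ½ K_a γ H² = 0.5×0.3201×19.9×2.6² = 21.53 kN/m.
Surcharge rectangle: K_a q H = 0.3201×11×2.6 = 9.155 kN/m.
Total = 21.53 + 9.155 = 30.69 kN/m.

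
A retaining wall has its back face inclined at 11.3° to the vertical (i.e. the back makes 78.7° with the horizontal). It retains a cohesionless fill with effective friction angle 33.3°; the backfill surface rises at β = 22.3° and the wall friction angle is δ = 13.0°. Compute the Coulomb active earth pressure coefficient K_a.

K_a = sin²(α+φ) / [sin²α · sin(α−δ) · (1 + √{sin(φ+δ)sin(φ−β) / (sin(α−δ)sin(α+β))})²].
With α = 78.7°, φ = 33.3°, δ = 13.0°, β = 22.3°: K_a = 0.5057.

0.506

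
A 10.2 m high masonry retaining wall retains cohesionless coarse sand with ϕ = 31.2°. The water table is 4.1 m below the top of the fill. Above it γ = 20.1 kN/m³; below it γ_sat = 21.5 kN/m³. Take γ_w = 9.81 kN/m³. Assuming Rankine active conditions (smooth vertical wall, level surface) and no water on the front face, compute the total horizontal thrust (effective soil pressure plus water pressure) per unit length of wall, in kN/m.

K_a = tan²(45° − φ/2) = 0.3175.
γ' = 21.5 − 9.81 = 11.69 kN/m³. Depth below WT = 6.1 m.
σ'_h at WT = K_a γ d_w = 26.17 kPa; at base = 26.17 + K_a γ' × 6.1 = 48.81 kPa.
P₁ (0–4.1 m) = ½×26.17×4.1 = 53.64. P₂ (4.1–10.2 m) = ½(26.17+48.81)×6.1 = 228.7.
P_w = ½ γ_w h₂² = 0.5×9.81×6.1² = 182.5. Total = 53.64+228.7+182.5 = 464.8 kN/m.

465 kN/m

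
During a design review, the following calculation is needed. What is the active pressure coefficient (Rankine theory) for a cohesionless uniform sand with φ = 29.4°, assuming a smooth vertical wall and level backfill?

K_a = (1 − sin φ)/(1 + sin φ) = (1 − sin 29.4°)/(1 + sin 29.4°) = 0.3415.

0.341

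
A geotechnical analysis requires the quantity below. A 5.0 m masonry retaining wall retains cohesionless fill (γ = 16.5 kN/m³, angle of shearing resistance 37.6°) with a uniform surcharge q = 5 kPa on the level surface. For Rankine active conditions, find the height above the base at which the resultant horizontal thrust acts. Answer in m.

1.76 m

K_a = 0.2421.
Triangular part P₁ = ½K_aγH² = 49.94 at H/3 = 1.667 m; rectangular part P₂ = K_a q H = 6.053 at H/2 = 2.500 m.
ȳ = (P₁·1.667 + P₂·2.500)/(P₁+P₂) = 1.757 m.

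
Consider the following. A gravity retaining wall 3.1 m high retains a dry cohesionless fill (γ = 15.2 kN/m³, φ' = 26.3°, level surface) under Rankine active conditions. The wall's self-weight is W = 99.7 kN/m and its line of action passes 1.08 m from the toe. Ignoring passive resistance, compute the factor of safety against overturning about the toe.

3.70

K_a = tan²(45° − 26.3°/2) = 0.3859.
P_a = ½K_aγH² = 0.5×0.3859×15.2×3.1² = 28.19 kN/m, acting at H/3 = 1.033 m above the base.
Overturning moment M_o = P_a × H/3 = 28.19 × 1.033 = 29.13.
Resisting moment M_r = W × 1.08 = 99.7 × 1.08 = 107.7.
FS_overturning = M_r/M_o = 107.7/29.13 = 3.697.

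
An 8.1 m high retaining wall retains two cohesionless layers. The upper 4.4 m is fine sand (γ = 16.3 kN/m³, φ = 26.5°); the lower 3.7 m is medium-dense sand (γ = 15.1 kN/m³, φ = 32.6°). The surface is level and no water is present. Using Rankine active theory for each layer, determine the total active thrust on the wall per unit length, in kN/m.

K_a1 = tan²(45°−26.5°/2) = 0.3829; K_a2 = tan²(45°−32.6°/2) = 0.2997.
Layer 1: σ at base = K_a1 γ₁ h₁ = 27.46 kPa; P₁ = ½×27.46×4.4 = 60.42.
Layer 2: σ_v at top = γ₁h₁ = 71.72; σ_h top = K_a2×71.72 = 21.50; σ_h base = K_a2×(71.72+15.1×3.7) = 38.24.
P₂ = ½(21.50+38.24)×3.7 = 110.5. Total P_a = 60.42+110.5 = 170.9 kN/m.

171 kN/m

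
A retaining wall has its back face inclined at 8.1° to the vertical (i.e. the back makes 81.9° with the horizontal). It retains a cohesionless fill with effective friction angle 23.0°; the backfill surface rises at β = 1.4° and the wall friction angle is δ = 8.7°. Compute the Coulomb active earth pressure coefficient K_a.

K_a = sin²(α+φ) / [sin²α · sin(α−δ) · (1 + √{sin(φ+δ)sin(φ−β) / (sin(α−δ)sin(α+β))})²].
With α = 81.9°, φ = 23.0°, δ = 8.7°, β = 1.4°: K_a = 0.4727.

0.473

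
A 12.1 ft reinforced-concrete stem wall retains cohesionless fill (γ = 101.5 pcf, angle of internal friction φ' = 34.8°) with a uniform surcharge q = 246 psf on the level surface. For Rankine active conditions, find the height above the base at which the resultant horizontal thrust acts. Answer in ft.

K_a = 0.2733.
Triangular part P₁ = ½K_aγH² = 2031 at H/3 = 4.033 ft; rectangular part P₂ = K_a q H = 813.5 at H/2 = 6.050 ft.
ȳ = (P₁·4.033 + P₂·6.050)/(P₁+P₂) = 4.610 ft.

4.61 ft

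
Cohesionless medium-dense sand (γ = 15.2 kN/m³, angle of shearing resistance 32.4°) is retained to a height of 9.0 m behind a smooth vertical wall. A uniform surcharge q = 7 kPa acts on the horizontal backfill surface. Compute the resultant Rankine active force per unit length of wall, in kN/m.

K_a = tan²(45° − φ/2) = 0.3022.
Soil triangle: ½ K_a γ H² = 0.5×0.3022×15.2×9.0² = 186.1 kN/m.
Surcharge rectangle: K_a q H = 0.3022×7×9.0 = 19.04 kN/m.
Total = 186.1 + 19.04 = 205.1 kN/m.

205 kN/m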